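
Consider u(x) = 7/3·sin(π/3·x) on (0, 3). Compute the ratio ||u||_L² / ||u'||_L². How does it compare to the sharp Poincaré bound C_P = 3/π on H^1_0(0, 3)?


||u||_L² / ||u'||_L² = 3/π = C_P.

u(x) = 7/3·sin(π/3·x), so u'(x) = 7*π*cos(π*x/3)/9.
Writing u(x) = A·sin(kπx/L) with A = 7/3 and k = 1, use ∫_0^L sin²(kπx/L) dx = L/2 and ∫_0^L cos²(kπx/L) dx = L/2.
u² = 49/9·sin²(π/3·x) and (u')² = 49*π^2/81·cos²(π/3·x), and each of sin², cos² integrates to L/2 = 3/2 over (0, 3).
∫_0^3 u² dx = 49/6, so ||u||_L² = 7*sqrt(6)/6.
∫_0^3 (u')² dx = 49*π^2/54, so ||u'||_L² = 7*sqrt(6)*π/18.
Ratio ||u||_L² / ||u'||_L² = 3/π.
Sharp Poincaré constant on H^1_0(0, 3) is C_P = L/π = 3/π, achieved by sin(π/3·x).
This is the k = 1 eigenfunction (up to amplitude), so the ratio equals the sharp Poincaré constant exactly.


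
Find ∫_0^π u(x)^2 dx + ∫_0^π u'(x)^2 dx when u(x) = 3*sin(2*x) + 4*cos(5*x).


||u||_{H^1(0,π)}^2 = -832/7 + 461*π/2

u'(x) = -20*sin(5*x) + 6*cos(2*x).
Expand u² and (u')² and integrate term by term on (0, π), using: for integers n ≥ 1, ∫_0^π sin²(nx) dx = ∫_0^π cos²(nx) dx = π/2; for n ≠ n', ∫_0^π sin(nx)sin(n'x) dx = ∫_0^π cos(nx)cos(n'x) dx = 0; and by product-to-sum, ∫_0^π sin(nx)cos(n'x) dx = ½∫_0^π [sin((n+n')x) + sin((n−n')x)] dx, which is 0 when n+n' is even and 2n/(n²−n'²) when n+n' is odd (it need not vanish on (0, π)).
  u² squared terms: (3)²·∫sin(2x)² dx = 9·π/2 = 9*π/2;  (4)²·∫cos(5x)² dx = 16·π/2 = 8*π.
  u² cross terms: 2·(3)·(4)·∫sin(2x)·cos(5x) dx = 24·(-4/21) = -32/7.
  So ∫_0^π u² dx = 9*π/2 + 8*π − 32/7 = -32/7 + 25*π/2.
  (u')² squared terms: (-20)²·∫sin(5x)² dx = 400·π/2 = 200*π;  (6)²·∫cos(2x)² dx = 36·π/2 = 18*π.
  (u')² cross terms: 2·(-20)·(6)·∫sin(5x)·cos(2x) dx = -240·(10/21) = -800/7.
  So ∫_0^π (u')² dx = 200*π + 18*π − 800/7 = -800/7 + 218*π.
||u||_{H^1}^2 = (-32/7 + 25*π/2) + (-800/7 + 218*π) = -832/7 + 461*π/2.


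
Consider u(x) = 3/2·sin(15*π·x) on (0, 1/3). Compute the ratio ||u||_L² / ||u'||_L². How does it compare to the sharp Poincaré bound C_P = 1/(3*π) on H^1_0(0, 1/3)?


||u||_L² / ||u'||_L² = 1/(15*π) < C_P = 1/(3*π).

u(x) = 3/2·sin(15*π·x), so u'(x) = 45*π*cos(15*π*x)/2.
Writing u(x) = A·sin(kπx/L) with A = 3/2 and k = 5, use ∫_0^L sin²(kπx/L) dx = L/2 and ∫_0^L cos²(kπx/L) dx = L/2.
u² = 9/4·sin²(15*π·x) and (u')² = 2025*π^2/4·cos²(15*π·x), and each of sin², cos² integrates to L/2 = 1/6 over (0, 1/3).
∫_0^1/3 u² dx = 3/8, so ||u||_L² = sqrt(6)/4.
∫_0^1/3 (u')² dx = 675*π^2/8, so ||u'||_L² = 15*sqrt(6)*π/4.
Ratio ||u||_L² / ||u'||_L² = 1/(15*π).
Sharp Poincaré constant on H^1_0(0, 1/3) is C_P = L/π = 1/(3*π), achieved by sin(3*π·x).
This is the k = 5 harmonic; the ratio L/(kπ) is strictly less than C_P = L/π, consistent with the sharp inequality ||u||_L² ≤ C_P ||u'||_L².


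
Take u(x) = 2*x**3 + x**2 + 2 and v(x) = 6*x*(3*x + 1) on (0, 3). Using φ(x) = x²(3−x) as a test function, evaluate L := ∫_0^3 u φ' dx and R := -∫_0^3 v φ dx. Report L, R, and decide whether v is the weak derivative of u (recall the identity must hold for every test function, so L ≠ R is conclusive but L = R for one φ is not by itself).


LHS = -1701/10, RHS = -5103/10. No, v is not the weak derivative of u.

u(x) = 2*x**3 + x**2 + 2, classical derivative u'(x) = 6*x**2 + 2*x.
φ(x) = x²(3−x), so φ'(x) = 3*x*(2 - x).
Note φ(0) = φ(3) = 0, so the boundary term u·φ vanishes.
LHS = ∫_0^3 u(x) φ'(x) dx = ∫_0^3 (-6*x^5 + 9*x^4 + 6*x^3 - 6*x^2 + 12*x) dx. Term by term:
  ∫_0^3 -6*x^5 dx = -729;  ∫_0^3 9*x^4 dx = 2187/5;  ∫_0^3 6*x^3 dx = 243/2;
  ∫_0^3 -6*x^2 dx = -54;  ∫_0^3 12*x dx = 54.
Sum: -729 + 2187/5 + 243/2 − 54 + 54 = -1701/10.
So LHS = -1701/10.
∫_0^3 v(x) φ(x) dx = ∫_0^3 (-18*x^5 + 48*x^4 + 18*x^3) dx. Term by term:
  ∫_0^3 -18*x^5 dx = -2187;  ∫_0^3 48*x^4 dx = 11664/5;  ∫_0^3 18*x^3 dx = 729/2.
Sum: -2187 + 11664/5 + 729/2 = 5103/10.
So RHS = -∫_0^3 v(x) φ(x) dx = -5103/10.
LHS − RHS = 1701/5 ≠ 0, so the identity fails.
(For a valid weak derivative the identity must hold for EVERY test function, in particular this one. The failure shows v is NOT the weak derivative of u.)
Correct weak derivative would be u'(x) = 6*x**2 + 2*x.


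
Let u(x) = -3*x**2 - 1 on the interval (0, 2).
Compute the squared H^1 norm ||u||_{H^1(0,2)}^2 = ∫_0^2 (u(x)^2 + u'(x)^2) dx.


||u||_{H^1}^2 = 858/5

The H^1 norm (squared) on an interval (0, L) is
  ||u||_{H^1}^2 = ∫_0^L u(x)^2 dx + ∫_0^L u'(x)^2 dx.
Compute u'(x) = -6*x.
Then u(x)^2 = 9*x**4 + 6*x**2 + 1 and u'(x)^2 = 36*x**2.
Integrate each monomial from 0 to 2 using ∫_0^2 c·x^n dx = c·2^(n+1)/(n+1):
  ∫_0^2 u(x)^2 dx = ∫_0^2 (9*x^4 + 6*x^2 + 1) dx. Term by term:
    ∫_0^2 9*x^4 dx = 288/5;  ∫_0^2 6*x^2 dx = 16;  ∫_0^2 1 dx = 2.
  Sum: 288/5 + 16 + 2 = 378/5.
  ∫_0^2 u'(x)^2 dx = ∫_0^2 (36*x^2) dx. Term by term:
    ∫_0^2 36*x^2 dx = 96.
Adding: ||u||_{H^1}^2 = 378/5 + 96 = 858/5.


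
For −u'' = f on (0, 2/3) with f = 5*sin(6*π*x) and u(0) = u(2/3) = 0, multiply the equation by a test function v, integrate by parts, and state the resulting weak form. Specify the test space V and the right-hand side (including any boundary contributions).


V = H^1_0(0, 2/3) (so v(0) = v(2/3) = 0); weak form: ∫_0^2/3 u'v' dx = ∫_0^2/3 (5*sin(6*π*x)) v dx for all v ∈ V.

Multiply both sides by a test function v and integrate from 0 to 2/3:
  ∫_0^2/3 −u''(x) v(x) dx = ∫_0^2/3 f(x) v(x) dx.
Integrate the LHS by parts once:
  ∫_0^2/3 −u'' v dx = −[u'(x) v(x)]_0^2/3 + ∫_0^2/3 u'(x) v'(x) dx.
Thus ∫_0^2/3 u'(x) v'(x) dx = ∫_0^2/3 f(x) v(x) dx + [u'(x) v(x)]_0^2/3.
Choose V so that boundary terms are either known or forced to vanish.
u is Dirichlet: u(0) = u(2/3) = 0. Let V = H^1_0(0, 2/3); then v(0) = v(2/3) = 0, and [u' v]_0^2/3 = 0.
Weak formulation: find u (satisfying any essential BC) such that ∫_0^2/3 u'(x) v'(x) dx = ∫_0^2/3 f v dx for all v ∈ V.
Substituting f(x) = 5*sin(6*π*x), the right-hand side is ∫_0^2/3 (5*sin(6*π*x)) v dx.


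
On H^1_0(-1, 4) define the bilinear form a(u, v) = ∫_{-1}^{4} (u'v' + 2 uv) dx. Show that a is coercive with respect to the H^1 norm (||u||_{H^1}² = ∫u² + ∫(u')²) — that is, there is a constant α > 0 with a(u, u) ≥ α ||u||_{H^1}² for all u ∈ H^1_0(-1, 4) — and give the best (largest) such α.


α = 1

Coercivity of a(·,·) on H^1_0(-1, 4) means a(u, u) ≥ α ||u||_{H^1}² for every u ∈ H^1_0.
The interval has length L = 5, and Poincaré/coercivity depend only on L. Here a(u, u) = ∫(u')² + (2)·∫u².
Here c = 2 ≥ 1, so a(u,u) = ∫(u')² + c∫u² ≥ ∫(u')² + ∫u² = ||u||_{H^1}², i.e. α = 1 works. No larger α is possible: a(u,u) ≥ α||u||_{H^1}² means (1−α)∫(u')² ≥ (α−c)∫u², and for the modes u_n = sin(nπ(x−x₀)/L) (x₀ the left endpoint) one has ∫u_n²/∫(u_n')² = (L/(nπ))² → 0, so a(u_n,u_n)/||u_n||_{H^1}² → 1. Hence the optimal constant is α = 1.
Therefore α = 1.


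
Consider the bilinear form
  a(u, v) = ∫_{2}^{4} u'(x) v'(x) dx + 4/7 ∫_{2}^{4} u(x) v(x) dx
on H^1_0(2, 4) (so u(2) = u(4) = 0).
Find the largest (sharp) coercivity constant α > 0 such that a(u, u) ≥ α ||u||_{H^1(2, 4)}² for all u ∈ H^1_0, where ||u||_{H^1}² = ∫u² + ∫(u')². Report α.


α = (16/7 + π^2)/(4 + π^2)

Coercivity of a(·,·) on H^1_0(2, 4) means a(u, u) ≥ α ||u||_{H^1}² for every u ∈ H^1_0.
The interval has length L = 2, and Poincaré/coercivity depend only on L. Here a(u, u) = ∫(u')² + (4/7)·∫u².
Here 0 < c = 4/7 < 1. The condition a(u,u) ≥ α||u||_{H^1}² reads (1−α)∫(u')² ≥ (α−c)∫u². Any admissible α is ≤ 1 (rapidly oscillating u have ∫u²/∫(u')² → 0), and α = 1 would force 0 ≥ (1−c)∫u², impossible since c < 1; so 1−α > 0. By the sharp Poincaré inequality on H^1_0 of an interval of length L, ∫(u')² ≥ (π/L)²∫u² with equality for the first sine mode sin(π(x−x₀)/L) (x₀ the left endpoint), so the inequality holds for all u iff (1−α)(π/L)² ≥ α − c, i.e. α ≤ ((π/L)² + c)/((π/L)² + 1) = (1 + c(L/π)²)/(1 + (L/π)²). With (π/L)² = π^2/4 and c = 4/7, the largest admissible constant is α = ((π/L)² + c)/((π/L)² + 1).
Simplifying, α = (16/7 + π^2)/(4 + π^2).


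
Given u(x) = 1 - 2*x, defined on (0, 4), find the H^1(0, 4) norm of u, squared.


||u||_{H^1}^2 = 220/3

The H^1 norm (squared) on an interval (0, L) is
  ||u||_{H^1}^2 = ∫_0^L u(x)^2 dx + ∫_0^L u'(x)^2 dx.
Compute u'(x) = -2.
Then u(x)^2 = 4*x**2 - 4*x + 1 and u'(x)^2 = 4.
Integrate each monomial from 0 to 4 using ∫_0^4 c·x^n dx = c·4^(n+1)/(n+1):
  ∫_0^4 u(x)^2 dx = ∫_0^4 (4*x^2 - 4*x + 1) dx. Term by term:
    ∫_0^4 4*x^2 dx = 256/3;  ∫_0^4 -4*x dx = -32;  ∫_0^4 1 dx = 4.
  Sum: 256/3 − 32 + 4 = 172/3.
  ∫_0^4 u'(x)^2 dx = ∫_0^4 (4) dx. Term by term:
    ∫_0^4 4 dx = 16.
Adding: ||u||_{H^1}^2 = 172/3 + 16 = 220/3.


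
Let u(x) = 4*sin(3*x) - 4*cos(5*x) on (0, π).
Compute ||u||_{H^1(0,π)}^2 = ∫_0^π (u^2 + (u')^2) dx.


||u||_{H^1(0,π)}^2 = 288*π

u'(x) = 20*sin(5*x) + 12*cos(3*x).
Expand u² and (u')² and integrate term by term on (0, π), using: for integers n ≥ 1, ∫_0^π sin²(nx) dx = ∫_0^π cos²(nx) dx = π/2; for n ≠ n', ∫_0^π sin(nx)sin(n'x) dx = ∫_0^π cos(nx)cos(n'x) dx = 0; and by product-to-sum, ∫_0^π sin(nx)cos(n'x) dx = ½∫_0^π [sin((n+n')x) + sin((n−n')x)] dx, which is 0 when n+n' is even and 2n/(n²−n'²) when n+n' is odd (it need not vanish on (0, π)).
  u² squared terms: (-4)²·∫cos(5x)² dx = 16·π/2 = 8*π;  (4)²·∫sin(3x)² dx = 16·π/2 = 8*π.
  u² cross terms: 2·(-4)·(4)·∫cos(5x)·sin(3x) dx = -32·(0) = 0.
  So ∫_0^π u² dx = 8*π + 8*π + 0 = 16*π.
  (u')² squared terms: (12)²·∫cos(3x)² dx = 144·π/2 = 72*π;  (20)²·∫sin(5x)² dx = 400·π/2 = 200*π.
  (u')² cross terms: 2·(12)·(20)·∫cos(3x)·sin(5x) dx = 480·(0) = 0.
  So ∫_0^π (u')² dx = 72*π + 200*π + 0 = 272*π.
||u||_{H^1}^2 = (16*π) + (272*π) = 288*π.


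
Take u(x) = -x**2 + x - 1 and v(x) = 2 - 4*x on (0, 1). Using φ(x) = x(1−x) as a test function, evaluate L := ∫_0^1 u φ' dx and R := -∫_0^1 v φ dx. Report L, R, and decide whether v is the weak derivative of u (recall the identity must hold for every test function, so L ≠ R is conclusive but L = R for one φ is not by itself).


LHS = 0, RHS = 0. No, v is not the weak derivative of u.

u(x) = -x**2 + x - 1, classical derivative u'(x) = 1 - 2*x.
φ(x) = x(1−x), so φ'(x) = 1 - 2*x.
Note φ(0) = φ(1) = 0, so the boundary term u·φ vanishes.
LHS = ∫_0^1 u(x) φ'(x) dx = ∫_0^1 (2*x^3 - 3*x^2 + 3*x - 1) dx. Term by term:
  ∫_0^1 2*x^3 dx = 1/2;  ∫_0^1 -3*x^2 dx = -1;  ∫_0^1 3*x dx = 3/2;
  ∫_0^1 -1 dx = -1.
Sum: 1/2 − 1 + 3/2 − 1 = 0.
So LHS = 0.
∫_0^1 v(x) φ(x) dx = ∫_0^1 (4*x^3 - 6*x^2 + 2*x) dx. Term by term:
  ∫_0^1 4*x^3 dx = 1;  ∫_0^1 -6*x^2 dx = -2;  ∫_0^1 2*x dx = 1.
Sum: 1 − 2 + 1 = 0.
So RHS = -∫_0^1 v(x) φ(x) dx = 0.
LHS = RHS, so the identity holds for this particular φ. But this is necessary, not sufficient: a weak derivative must satisfy the identity for EVERY test function in C_c^∞(0, 1).
Here u is smooth, so its weak derivative equals its classical derivative u'(x) = 1 - 2*x. Since v(x) = 2 - 4*x ≠ u'(x), v is NOT the weak derivative of u — the agreement for this single φ is a coincidence (the difference v − u' happens to be L²-orthogonal to this φ).


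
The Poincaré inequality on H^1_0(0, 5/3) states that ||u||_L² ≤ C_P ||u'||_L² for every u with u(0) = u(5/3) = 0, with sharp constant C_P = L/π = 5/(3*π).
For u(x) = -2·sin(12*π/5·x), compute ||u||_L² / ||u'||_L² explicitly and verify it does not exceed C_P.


||u||_L² / ||u'||_L² = 5/(12*π) < C_P = 5/(3*π).

u(x) = -2·sin(12*π/5·x), so u'(x) = -24*π*cos(12*π*x/5)/5.
Writing u(x) = A·sin(kπx/L) with A = -2 and k = 4, use ∫_0^L sin²(kπx/L) dx = L/2 and ∫_0^L cos²(kπx/L) dx = L/2.
u² = 4·sin²(12*π/5·x) and (u')² = 576*π^2/25·cos²(12*π/5·x), and each of sin², cos² integrates to L/2 = 5/6 over (0, 5/3).
∫_0^5/3 u² dx = 10/3, so ||u||_L² = sqrt(30)/3.
∫_0^5/3 (u')² dx = 96*π^2/5, so ||u'||_L² = 4*sqrt(30)*π/5.
Ratio ||u||_L² / ||u'||_L² = 5/(12*π).
Sharp Poincaré constant on H^1_0(0, 5/3) is C_P = L/π = 5/(3*π), achieved by sin(3*π/5·x).
This is the k = 4 harmonic; the ratio L/(kπ) is strictly less than C_P = L/π, consistent with the sharp inequality ||u||_L² ≤ C_P ||u'||_L².


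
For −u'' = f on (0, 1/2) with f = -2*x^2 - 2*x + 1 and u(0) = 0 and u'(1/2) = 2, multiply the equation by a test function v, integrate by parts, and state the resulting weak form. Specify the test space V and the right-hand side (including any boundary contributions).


V = {v ∈ H^1(0, 1/2) : v(0) = 0} (test functions vanish at x = 0 where u is specified); weak form: ∫_0^1/2 u'v' dx = ∫_0^1/2 (-2*x^2 - 2*x + 1) v dx + 2·v(1/2) for all v ∈ V.

Multiply both sides by a test function v and integrate from 0 to 1/2:
  ∫_0^1/2 −u''(x) v(x) dx = ∫_0^1/2 f(x) v(x) dx.
Integrate the LHS by parts once:
  ∫_0^1/2 −u'' v dx = −[u'(x) v(x)]_0^1/2 + ∫_0^1/2 u'(x) v'(x) dx.
Thus ∫_0^1/2 u'(x) v'(x) dx = ∫_0^1/2 f(x) v(x) dx + [u'(x) v(x)]_0^1/2.
Choose V so that boundary terms are either known or forced to vanish.
Mixed BC: u(0) = 0 (Dirichlet) and u'(1/2) = 2 (Neumann). Define V = {v ∈ H^1(0, 1/2) : v(0) = 0}. Then [u' v]_0^1/2 = u'(1/2)·v(1/2) − u'(0)·0 = 2·v(1/2).
Weak formulation: find u (satisfying any essential BC) such that ∫_0^1/2 u'(x) v'(x) dx = ∫_0^1/2 f v dx + 2·v(1/2) for all v ∈ V (Dirichlet at 0 absorbed into V; Neumann datum at x = 1/2 contributes the boundary term).
Substituting f(x) = -2*x^2 - 2*x + 1, the right-hand side is ∫_0^1/2 (-2*x^2 - 2*x + 1) v dx + 2·v(1/2).


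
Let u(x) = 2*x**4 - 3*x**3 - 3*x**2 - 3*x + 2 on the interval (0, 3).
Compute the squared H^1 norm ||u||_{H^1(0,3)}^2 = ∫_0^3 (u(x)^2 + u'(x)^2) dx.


||u||_{H^1}^2 = 31053/7

The H^1 norm (squared) on an interval (0, L) is
  ||u||_{H^1}^2 = ∫_0^L u(x)^2 dx + ∫_0^L u'(x)^2 dx.
Compute u'(x) = 8*x**3 - 9*x**2 - 6*x - 3.
Then u(x)^2 = 4*x**8 - 12*x**7 - 3*x**6 + 6*x**5 + 35*x**4 + 6*x**3 - 3*x**2 - 12*x + 4 and u'(x)^2 = 64*x**6 - 144*x**5 - 15*x**4 + 60*x**3 + 90*x**2 + 36*x + 9.
Integrate each monomial from 0 to 3 using ∫_0^3 c·x^n dx = c·3^(n+1)/(n+1):
  ∫_0^3 u(x)^2 dx = ∫_0^3 (4*x^8 - 12*x^7 - 3*x^6 + 6*x^5 + 35*x^4 + 6*x^3 - 3*x^2 - 12*x + 4) dx. Term by term:
    ∫_0^3 4*x^8 dx = 8748;  ∫_0^3 -12*x^7 dx = -19683/2;  ∫_0^3 -3*x^6 dx = -6561/7;
    ∫_0^3 6*x^5 dx = 729;  ∫_0^3 35*x^4 dx = 1701;  ∫_0^3 6*x^3 dx = 243/2;
    ∫_0^3 -3*x^2 dx = -27;  ∫_0^3 -12*x dx = -54;  ∫_0^3 4 dx = 12.
  Sum: 8748 − 19683/2 − 6561/7 + 729 + 1701 + 243/2 − 27 − 54 + 12 = 3162/7.
  ∫_0^3 u'(x)^2 dx = ∫_0^3 (64*x^6 - 144*x^5 - 15*x^4 + 60*x^3 + 90*x^2 + 36*x + 9) dx. Term by term:
    ∫_0^3 64*x^6 dx = 139968/7;  ∫_0^3 -144*x^5 dx = -17496;  ∫_0^3 -15*x^4 dx = -729;
    ∫_0^3 60*x^3 dx = 1215;  ∫_0^3 90*x^2 dx = 810;  ∫_0^3 36*x dx = 162;
    ∫_0^3 9 dx = 27.
  Sum: 139968/7 − 17496 − 729 + 1215 + 810 + 162 + 27 = 27891/7.
Adding: ||u||_{H^1}^2 = 3162/7 + 27891/7 = 31053/7.


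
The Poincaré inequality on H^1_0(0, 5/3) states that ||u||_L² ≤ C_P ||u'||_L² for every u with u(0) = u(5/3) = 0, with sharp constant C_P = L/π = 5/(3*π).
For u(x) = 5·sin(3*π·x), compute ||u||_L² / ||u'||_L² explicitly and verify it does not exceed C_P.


||u||_L² / ||u'||_L² = 1/(3*π) < C_P = 5/(3*π).

u(x) = 5·sin(3*π·x), so u'(x) = 15*π*cos(3*π*x).
Writing u(x) = A·sin(kπx/L) with A = 5 and k = 5, use ∫_0^L sin²(kπx/L) dx = L/2 and ∫_0^L cos²(kπx/L) dx = L/2.
u² = 25·sin²(3*π·x) and (u')² = 225*π^2·cos²(3*π·x), and each of sin², cos² integrates to L/2 = 5/6 over (0, 5/3).
∫_0^5/3 u² dx = 125/6, so ||u||_L² = 5*sqrt(30)/6.
∫_0^5/3 (u')² dx = 375*π^2/2, so ||u'||_L² = 5*sqrt(30)*π/2.
Ratio ||u||_L² / ||u'||_L² = 1/(3*π).
Sharp Poincaré constant on H^1_0(0, 5/3) is C_P = L/π = 5/(3*π), achieved by sin(3*π/5·x).
This is the k = 5 harmonic; the ratio L/(kπ) is strictly less than C_P = L/π, consistent with the sharp inequality ||u||_L² ≤ C_P ||u'||_L².


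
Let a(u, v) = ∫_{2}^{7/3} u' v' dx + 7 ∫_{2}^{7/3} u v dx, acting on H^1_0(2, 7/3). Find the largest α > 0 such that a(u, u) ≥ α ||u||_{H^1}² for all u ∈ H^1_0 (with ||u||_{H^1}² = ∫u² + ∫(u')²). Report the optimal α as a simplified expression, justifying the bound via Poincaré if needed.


α = 1

Coercivity of a(·,·) on H^1_0(2, 7/3) means a(u, u) ≥ α ||u||_{H^1}² for every u ∈ H^1_0.
The interval has length L = 1/3, and Poincaré/coercivity depend only on L. Here a(u, u) = ∫(u')² + (7)·∫u².
Here c = 7 ≥ 1, so a(u,u) = ∫(u')² + c∫u² ≥ ∫(u')² + ∫u² = ||u||_{H^1}², i.e. α = 1 works. No larger α is possible: a(u,u) ≥ α||u||_{H^1}² means (1−α)∫(u')² ≥ (α−c)∫u², and for the modes u_n = sin(nπ(x−x₀)/L) (x₀ the left endpoint) one has ∫u_n²/∫(u_n')² = (L/(nπ))² → 0, so a(u_n,u_n)/||u_n||_{H^1}² → 1. Hence the optimal constant is α = 1.
Therefore α = 1.


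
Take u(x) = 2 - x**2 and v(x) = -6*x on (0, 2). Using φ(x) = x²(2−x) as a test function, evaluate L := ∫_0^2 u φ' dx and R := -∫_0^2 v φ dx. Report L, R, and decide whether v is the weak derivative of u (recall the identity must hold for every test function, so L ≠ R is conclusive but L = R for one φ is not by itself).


LHS = 16/5, RHS = 48/5. No, v is not the weak derivative of u.

u(x) = 2 - x**2, classical derivative u'(x) = -2*x.
φ(x) = x²(2−x), so φ'(x) = x*(4 - 3*x).
Note φ(0) = φ(2) = 0, so the boundary term u·φ vanishes.
LHS = ∫_0^2 u(x) φ'(x) dx = ∫_0^2 (3*x^4 - 4*x^3 - 6*x^2 + 8*x) dx. Term by term:
  ∫_0^2 3*x^4 dx = 96/5;  ∫_0^2 -4*x^3 dx = -16;  ∫_0^2 -6*x^2 dx = -16;
  ∫_0^2 8*x dx = 16.
Sum: 96/5 − 16 − 16 + 16 = 16/5.
So LHS = 16/5.
∫_0^2 v(x) φ(x) dx = ∫_0^2 (6*x^4 - 12*x^3) dx. Term by term:
  ∫_0^2 6*x^4 dx = 192/5;  ∫_0^2 -12*x^3 dx = -48.
Sum: 192/5 − 48 = -48/5.
So RHS = -∫_0^2 v(x) φ(x) dx = 48/5.
LHS − RHS = -32/5 ≠ 0, so the identity fails.
(For a valid weak derivative the identity must hold for EVERY test function, in particular this one. The failure shows v is NOT the weak derivative of u.)
Correct weak derivative would be u'(x) = -2*x.


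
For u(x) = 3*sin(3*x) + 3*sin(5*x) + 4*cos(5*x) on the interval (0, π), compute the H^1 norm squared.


||u||_{H^1(0,π)}^2 = 370*π

u'(x) = -20*sin(5*x) + 9*cos(3*x) + 15*cos(5*x).
Expand u² and (u')² and integrate term by term on (0, π), using: for integers n ≥ 1, ∫_0^π sin²(nx) dx = ∫_0^π cos²(nx) dx = π/2; for n ≠ n', ∫_0^π sin(nx)sin(n'x) dx = ∫_0^π cos(nx)cos(n'x) dx = 0; and by product-to-sum, ∫_0^π sin(nx)cos(n'x) dx = ½∫_0^π [sin((n+n')x) + sin((n−n')x)] dx, which is 0 when n+n' is even and 2n/(n²−n'²) when n+n' is odd (it need not vanish on (0, π)).
  u² squared terms: (3)²·∫sin(3x)² dx = 9·π/2 = 9*π/2;  (3)²·∫sin(5x)² dx = 9·π/2 = 9*π/2;  (4)²·∫cos(5x)² dx = 16·π/2 = 8*π.
  u² cross terms: 2·(3)·(3)·∫sin(3x)·sin(5x) dx = 18·(0) = 0;  2·(3)·(4)·∫sin(3x)·cos(5x) dx = 24·(0) = 0;  2·(3)·(4)·∫sin(5x)·cos(5x) dx = 24·(0) = 0.
  So ∫_0^π u² dx = 9*π/2 + 9*π/2 + 8*π + 0 + 0 + 0 = 17*π.
  (u')² squared terms: (-20)²·∫sin(5x)² dx = 400·π/2 = 200*π;  (9)²·∫cos(3x)² dx = 81·π/2 = 81*π/2;  (15)²·∫cos(5x)² dx = 225·π/2 = 225*π/2.
  (u')² cross terms: 2·(-20)·(9)·∫sin(5x)·cos(3x) dx = -360·(0) = 0;  2·(-20)·(15)·∫sin(5x)·cos(5x) dx = -600·(0) = 0;  2·(9)·(15)·∫cos(3x)·cos(5x) dx = 270·(0) = 0.
  So ∫_0^π (u')² dx = 200*π + 81*π/2 + 225*π/2 + 0 + 0 + 0 = 353*π.
||u||_{H^1}^2 = (17*π) + (353*π) = 370*π.


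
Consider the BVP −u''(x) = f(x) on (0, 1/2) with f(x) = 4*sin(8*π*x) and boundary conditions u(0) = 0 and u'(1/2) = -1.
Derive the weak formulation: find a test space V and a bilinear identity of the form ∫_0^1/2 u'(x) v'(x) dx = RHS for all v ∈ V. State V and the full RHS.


V = {v ∈ H^1(0, 1/2) : v(0) = 0} (test functions vanish at x = 0 where u is specified); weak form: ∫_0^1/2 u'v' dx = ∫_0^1/2 (4*sin(8*π*x)) v dx − v(1/2) for all v ∈ V.

Multiply both sides by a test function v and integrate from 0 to 1/2:
  ∫_0^1/2 −u''(x) v(x) dx = ∫_0^1/2 f(x) v(x) dx.
Integrate the LHS by parts once:
  ∫_0^1/2 −u'' v dx = −[u'(x) v(x)]_0^1/2 + ∫_0^1/2 u'(x) v'(x) dx.
Thus ∫_0^1/2 u'(x) v'(x) dx = ∫_0^1/2 f(x) v(x) dx + [u'(x) v(x)]_0^1/2.
Choose V so that boundary terms are either known or forced to vanish.
Mixed BC: u(0) = 0 (Dirichlet) and u'(1/2) = -1 (Neumann). Define V = {v ∈ H^1(0, 1/2) : v(0) = 0}. Then [u' v]_0^1/2 = u'(1/2)·v(1/2) − u'(0)·0 = − v(1/2).
Weak formulation: find u (satisfying any essential BC) such that ∫_0^1/2 u'(x) v'(x) dx = ∫_0^1/2 f v dx − v(1/2) for all v ∈ V (Dirichlet at 0 absorbed into V; Neumann datum at x = 1/2 contributes the boundary term).
Substituting f(x) = 4*sin(8*π*x), the right-hand side is ∫_0^1/2 (4*sin(8*π*x)) v dx − v(1/2).


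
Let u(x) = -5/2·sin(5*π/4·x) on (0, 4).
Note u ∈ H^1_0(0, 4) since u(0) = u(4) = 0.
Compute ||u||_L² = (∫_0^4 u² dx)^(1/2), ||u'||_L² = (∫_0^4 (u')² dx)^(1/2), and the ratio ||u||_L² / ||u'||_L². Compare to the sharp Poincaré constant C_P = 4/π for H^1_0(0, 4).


||u||_L² / ||u'||_L² = 4/(5*π) < C_P = 4/π.

u(x) = -5/2·sin(5*π/4·x), so u'(x) = -25*π*cos(5*π*x/4)/8.
Writing u(x) = A·sin(kπx/L) with A = -5/2 and k = 5, use ∫_0^L sin²(kπx/L) dx = L/2 and ∫_0^L cos²(kπx/L) dx = L/2.
u² = 25/4·sin²(5*π/4·x) and (u')² = 625*π^2/64·cos²(5*π/4·x), and each of sin², cos² integrates to L/2 = 2 over (0, 4).
∫_0^4 u² dx = 25/2, so ||u||_L² = 5*sqrt(2)/2.
∫_0^4 (u')² dx = 625*π^2/32, so ||u'||_L² = 25*sqrt(2)*π/8.
Ratio ||u||_L² / ||u'||_L² = 4/(5*π).
Sharp Poincaré constant on H^1_0(0, 4) is C_P = L/π = 4/π, achieved by sin(π/4·x).
This is the k = 5 harmonic; the ratio L/(kπ) is strictly less than C_P = L/π, consistent with the sharp inequality ||u||_L² ≤ C_P ||u'||_L².


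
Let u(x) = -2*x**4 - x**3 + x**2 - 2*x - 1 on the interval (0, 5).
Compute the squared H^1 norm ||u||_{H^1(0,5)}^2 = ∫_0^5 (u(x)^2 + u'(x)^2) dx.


||u||_{H^1}^2 = 118413800/63

The H^1 norm (squared) on an interval (0, L) is
  ||u||_{H^1}^2 = ∫_0^L u(x)^2 dx + ∫_0^L u'(x)^2 dx.
Compute u'(x) = -8*x**3 - 3*x**2 + 2*x - 2.
Then u(x)^2 = 4*x**8 + 4*x**7 - 3*x**6 + 6*x**5 + 9*x**4 - 2*x**3 + 2*x**2 + 4*x + 1 and u'(x)^2 = 64*x**6 + 48*x**5 - 23*x**4 + 20*x**3 + 16*x**2 - 8*x + 4.
Integrate each monomial from 0 to 5 using ∫_0^5 c·x^n dx = c·5^(n+1)/(n+1):
  ∫_0^5 u(x)^2 dx = ∫_0^5 (4*x^8 + 4*x^7 - 3*x^6 + 6*x^5 + 9*x^4 - 2*x^3 + 2*x^2 + 4*x + 1) dx. Term by term:
    ∫_0^5 4*x^8 dx = 7812500/9;  ∫_0^5 4*x^7 dx = 390625/2;  ∫_0^5 -3*x^6 dx = -234375/7;
    ∫_0^5 6*x^5 dx = 15625;  ∫_0^5 9*x^4 dx = 5625;  ∫_0^5 -2*x^3 dx = -625/2;
    ∫_0^5 2*x^2 dx = 250/3;  ∫_0^5 4*x dx = 50;  ∫_0^5 1 dx = 5.
  Sum: 7812500/9 + 390625/2 − 234375/7 + 15625 + 5625 − 625/2 + 250/3 + 50 + 5 = 66210590/63.
  ∫_0^5 u'(x)^2 dx = ∫_0^5 (64*x^6 + 48*x^5 - 23*x^4 + 20*x^3 + 16*x^2 - 8*x + 4) dx. Term by term:
    ∫_0^5 64*x^6 dx = 5000000/7;  ∫_0^5 48*x^5 dx = 125000;  ∫_0^5 -23*x^4 dx = -14375;
    ∫_0^5 20*x^3 dx = 3125;  ∫_0^5 16*x^2 dx = 2000/3;  ∫_0^5 -8*x dx = -100;
    ∫_0^5 4 dx = 20.
  Sum: 5000000/7 + 125000 − 14375 + 3125 + 2000/3 − 100 + 20 = 17401070/21.
Adding: ||u||_{H^1}^2 = 66210590/63 + 17401070/21 = 118413800/63.


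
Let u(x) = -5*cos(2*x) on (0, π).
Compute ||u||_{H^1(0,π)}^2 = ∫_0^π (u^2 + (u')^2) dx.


||u||_{H^1(0,π)}^2 = 125*π/2

u'(x) = 10*sin(2*x).
Expand u² and (u')² and integrate term by term on (0, π), using: for integers n ≥ 1, ∫_0^π sin²(nx) dx = ∫_0^π cos²(nx) dx = π/2; for n ≠ n', ∫_0^π sin(nx)sin(n'x) dx = ∫_0^π cos(nx)cos(n'x) dx = 0; and by product-to-sum, ∫_0^π sin(nx)cos(n'x) dx = ½∫_0^π [sin((n+n')x) + sin((n−n')x)] dx, which is 0 when n+n' is even and 2n/(n²−n'²) when n+n' is odd (it need not vanish on (0, π)).
  u² squared terms: (-5)²·∫cos(2x)² dx = 25·π/2 = 25*π/2.
  So ∫_0^π u² dx = 25*π/2.
  (u')² squared terms: (10)²·∫sin(2x)² dx = 100·π/2 = 50*π.
  So ∫_0^π (u')² dx = 50*π.
||u||_{H^1}^2 = (25*π/2) + (50*π) = 125*π/2.


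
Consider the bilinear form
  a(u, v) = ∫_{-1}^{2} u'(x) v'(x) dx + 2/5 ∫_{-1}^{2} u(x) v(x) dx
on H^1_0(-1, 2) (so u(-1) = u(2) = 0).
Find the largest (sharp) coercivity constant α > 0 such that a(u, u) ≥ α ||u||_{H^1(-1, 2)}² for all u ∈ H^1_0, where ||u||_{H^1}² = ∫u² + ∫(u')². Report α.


α = (18/5 + π^2)/(9 + π^2)

Coercivity of a(·,·) on H^1_0(-1, 2) means a(u, u) ≥ α ||u||_{H^1}² for every u ∈ H^1_0.
The interval has length L = 3, and Poincaré/coercivity depend only on L. Here a(u, u) = ∫(u')² + (2/5)·∫u².
Here 0 < c = 2/5 < 1. The condition a(u,u) ≥ α||u||_{H^1}² reads (1−α)∫(u')² ≥ (α−c)∫u². Any admissible α is ≤ 1 (rapidly oscillating u have ∫u²/∫(u')² → 0), and α = 1 would force 0 ≥ (1−c)∫u², impossible since c < 1; so 1−α > 0. By the sharp Poincaré inequality on H^1_0 of an interval of length L, ∫(u')² ≥ (π/L)²∫u² with equality for the first sine mode sin(π(x−x₀)/L) (x₀ the left endpoint), so the inequality holds for all u iff (1−α)(π/L)² ≥ α − c, i.e. α ≤ ((π/L)² + c)/((π/L)² + 1) = (1 + c(L/π)²)/(1 + (L/π)²). With (π/L)² = π^2/9 and c = 2/5, the largest admissible constant is α = ((π/L)² + c)/((π/L)² + 1).
Simplifying, α = (18/5 + π^2)/(9 + π^2).


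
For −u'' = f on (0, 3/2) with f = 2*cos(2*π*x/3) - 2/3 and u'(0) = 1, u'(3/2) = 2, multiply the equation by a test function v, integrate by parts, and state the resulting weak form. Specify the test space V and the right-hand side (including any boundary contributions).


V = H^1(0, 3/2) (v unrestricted at boundary; u is determined up to an additive constant); weak form: ∫_0^3/2 u'v' dx = ∫_0^3/2 (2*cos(2*π*x/3) - 2/3) v dx + 2·v(3/2) − v(0) for all v ∈ V.

Multiply both sides by a test function v and integrate from 0 to 3/2:
  ∫_0^3/2 −u''(x) v(x) dx = ∫_0^3/2 f(x) v(x) dx.
Integrate the LHS by parts once:
  ∫_0^3/2 −u'' v dx = −[u'(x) v(x)]_0^3/2 + ∫_0^3/2 u'(x) v'(x) dx.
Thus ∫_0^3/2 u'(x) v'(x) dx = ∫_0^3/2 f(x) v(x) dx + [u'(x) v(x)]_0^3/2.
Choose V so that boundary terms are either known or forced to vanish.
u has inhomogeneous Neumann u'(0) = 1, u'(3/2) = 2. [u' v]_0^3/2 = (2)·v(3/2) − (1)·v(0) = 2·v(3/2) − v(0). Take V = H^1(0, 3/2); boundary term becomes part of RHS.
Weak formulation: find u (satisfying any essential BC) such that ∫_0^3/2 u'(x) v'(x) dx = ∫_0^3/2 f v dx + 2·v(3/2) − v(0) for all v ∈ V (Neumann data are natural BCs: they enter the RHS as boundary terms).
Substituting f(x) = 2*cos(2*π*x/3) - 2/3, the right-hand side is ∫_0^3/2 (2*cos(2*π*x/3) - 2/3) v dx + 2·v(3/2) − v(0).
Compatibility check (pure Neumann): taking v ≡ 1 ∈ V gives 0 = ∫_0^3/2 f dx + (2) − (1), i.e. ∫_0^3/2 f dx must equal u'(0) − u'(3/2) = -1. Indeed ∫_0^3/2 (2*cos(2*π*x/3) - 2/3) dx = -1, so the data are compatible. The solution is then unique only up to an additive constant (fix it e.g. by requiring ∫_0^3/2 u dx = 0).


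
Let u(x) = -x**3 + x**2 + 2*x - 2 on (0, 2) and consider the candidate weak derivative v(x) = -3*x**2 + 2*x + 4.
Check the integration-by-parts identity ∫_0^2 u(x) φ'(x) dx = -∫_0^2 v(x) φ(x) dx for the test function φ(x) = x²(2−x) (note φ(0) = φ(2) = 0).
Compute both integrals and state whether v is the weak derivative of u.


LHS = 8/15, RHS = -32/15. No, v is not the weak derivative of u.

u(x) = -x**3 + x**2 + 2*x - 2, classical derivative u'(x) = -3*x**2 + 2*x + 2.
φ(x) = x²(2−x), so φ'(x) = x*(4 - 3*x).
Note φ(0) = φ(2) = 0, so the boundary term u·φ vanishes.
LHS = ∫_0^2 u(x) φ'(x) dx = ∫_0^2 (3*x^5 - 7*x^4 - 2*x^3 + 14*x^2 - 8*x) dx. Term by term:
  ∫_0^2 3*x^5 dx = 32;  ∫_0^2 -7*x^4 dx = -224/5;  ∫_0^2 -2*x^3 dx = -8;
  ∫_0^2 14*x^2 dx = 112/3;  ∫_0^2 -8*x dx = -16.
Sum: 32 − 224/5 − 8 + 112/3 − 16 = 8/15.
So LHS = 8/15.
∫_0^2 v(x) φ(x) dx = ∫_0^2 (3*x^5 - 8*x^4 + 8*x^2) dx. Term by term:
  ∫_0^2 3*x^5 dx = 32;  ∫_0^2 -8*x^4 dx = -256/5;  ∫_0^2 8*x^2 dx = 64/3.
Sum: 32 − 256/5 + 64/3 = 32/15.
So RHS = -∫_0^2 v(x) φ(x) dx = -32/15.
LHS − RHS = 8/3 ≠ 0, so the identity fails.
(For a valid weak derivative the identity must hold for EVERY test function, in particular this one. The failure shows v is NOT the weak derivative of u.)
Correct weak derivative would be u'(x) = -3*x**2 + 2*x + 2.


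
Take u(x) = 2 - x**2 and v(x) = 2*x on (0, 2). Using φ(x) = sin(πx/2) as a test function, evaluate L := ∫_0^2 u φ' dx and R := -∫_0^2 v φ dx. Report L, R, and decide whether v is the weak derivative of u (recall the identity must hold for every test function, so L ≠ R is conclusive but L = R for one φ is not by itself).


LHS = 8/π, RHS = -8/π. No, v is not the weak derivative of u.

u(x) = 2 - x**2, classical derivative u'(x) = -2*x.
φ(x) = sin(πx/2), so φ'(x) = π*cos(π*x/2)/2.
Note φ(0) = φ(2) = 0, so the boundary term u·φ vanishes.
LHS = ∫_0^2 u(x) φ'(x) dx = ∫_0^2 (-π*x^2*cos(π*x/2)/2 + π*cos(π*x/2)) dx. Term by term:
  ∫_0^2 π*cos(π*x/2) dx = 0;  ∫_0^2 -π*x^2*cos(π*x/2)/2 dx = 8/π.
Sum: 0 + 8/π = 8/π.
So LHS = 8/π.
∫_0^2 v(x) φ(x) dx = ∫_0^2 (2*x*sin(π*x/2)) dx. Term by term:
  ∫_0^2 2*x*sin(π*x/2) dx = 8/π.
So RHS = -∫_0^2 v(x) φ(x) dx = -8/π.
LHS − RHS = 16/π ≠ 0, so the identity fails.
(For a valid weak derivative the identity must hold for EVERY test function, in particular this one. The failure shows v is NOT the weak derivative of u.)
Correct weak derivative would be u'(x) = -2*x.


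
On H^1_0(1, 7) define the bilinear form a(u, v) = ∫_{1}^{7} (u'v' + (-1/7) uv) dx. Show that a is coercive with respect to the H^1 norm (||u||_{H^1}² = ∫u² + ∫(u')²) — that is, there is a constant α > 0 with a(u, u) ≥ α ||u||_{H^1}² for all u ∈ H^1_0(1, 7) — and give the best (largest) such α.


α = (-36/7 + π^2)/(π^2 + 36)

Coercivity of a(·,·) on H^1_0(1, 7) means a(u, u) ≥ α ||u||_{H^1}² for every u ∈ H^1_0.
The interval has length L = 6, and Poincaré/coercivity depend only on L. Here a(u, u) = ∫(u')² + (-1/7)·∫u².
Here c = -1/7 < 0 with |c| < (π/L)² = π^2/36, so coercivity still holds. The condition a(u,u) ≥ α||u||_{H^1}² reads (1−α)∫(u')² ≥ (α−c)∫u². Any admissible α is ≤ 1 (rapidly oscillating u have ∫u²/∫(u')² → 0), and α = 1 would force 0 ≥ (1−c)∫u², impossible since c < 1; so 1−α > 0. By the sharp Poincaré inequality on H^1_0 of an interval of length L, ∫(u')² ≥ (π/L)²∫u² with equality for the first sine mode sin(π(x−x₀)/L) (x₀ the left endpoint), so the inequality holds for all u iff (1−α)(π/L)² ≥ α − c, i.e. α ≤ ((π/L)² + c)/((π/L)² + 1) = (1 + c(L/π)²)/(1 + (L/π)²). (Direct route, valid since c ≤ 0: Poincaré gives c∫u² ≥ c(L/π)²∫(u')², so a(u,u) ≥ (1 + c(L/π)²)∫(u')², while ||u||_{H^1}² ≤ (1 + (L/π)²)∫(u')²; dividing yields the same α.) With (π/L)² = π^2/36 and c = -1/7, the largest admissible constant is α = ((π/L)² + c)/((π/L)² + 1).
Simplifying, α = (-36/7 + π^2)/(π^2 + 36).


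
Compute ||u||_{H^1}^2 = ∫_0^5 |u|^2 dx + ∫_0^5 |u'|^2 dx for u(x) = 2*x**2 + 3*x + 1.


||u||_{H^1}^2 = 18025/3

The H^1 norm (squared) on an interval (0, L) is
  ||u||_{H^1}^2 = ∫_0^L u(x)^2 dx + ∫_0^L u'(x)^2 dx.
Compute u'(x) = 4*x + 3.
Then u(x)^2 = 4*x**4 + 12*x**3 + 13*x**2 + 6*x + 1 and u'(x)^2 = 16*x**2 + 24*x + 9.
Integrate each monomial from 0 to 5 using ∫_0^5 c·x^n dx = c·5^(n+1)/(n+1):
  ∫_0^5 u(x)^2 dx = ∫_0^5 (4*x^4 + 12*x^3 + 13*x^2 + 6*x + 1) dx. Term by term:
    ∫_0^5 4*x^4 dx = 2500;  ∫_0^5 12*x^3 dx = 1875;  ∫_0^5 13*x^2 dx = 1625/3;
    ∫_0^5 6*x dx = 75;  ∫_0^5 1 dx = 5.
  Sum: 2500 + 1875 + 1625/3 + 75 + 5 = 14990/3.
  ∫_0^5 u'(x)^2 dx = ∫_0^5 (16*x^2 + 24*x + 9) dx. Term by term:
    ∫_0^5 16*x^2 dx = 2000/3;  ∫_0^5 24*x dx = 300;  ∫_0^5 9 dx = 45.
  Sum: 2000/3 + 300 + 45 = 3035/3.
Adding: ||u||_{H^1}^2 = 14990/3 + 3035/3 = 18025/3.


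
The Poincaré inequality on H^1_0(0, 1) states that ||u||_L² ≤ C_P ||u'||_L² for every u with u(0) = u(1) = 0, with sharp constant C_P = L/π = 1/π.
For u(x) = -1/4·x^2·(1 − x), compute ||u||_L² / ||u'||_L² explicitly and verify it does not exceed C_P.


||u||_L² / ||u'||_L² = sqrt(14)/14 < C_P = 1/π.

u(x) = -1/4·x^2·(1 − x), so u'(x) = x*(3*x - 2)/4.
u(x) = -1/4·x^2·(1 − x) vanishes at x = 0 and x = 1, so u ∈ H^1_0(0, 1). Differentiate via the product rule and integrate the resulting polynomials term by term.
  ∫_0^1 u² dx = ∫_0^1 (x^6/16 - x^5/8 + x^4/16) dx. Term by term:
    ∫_0^1 x^6/16 dx = 1/112;  ∫_0^1 -x^5/8 dx = -1/48;  ∫_0^1 x^4/16 dx = 1/80.
  Sum: 1/112 − 1/48 + 1/80 = 1/1680.
  ∫_0^1 (u')² dx = ∫_0^1 (9*x^4/16 - 3*x^3/4 + x^2/4) dx. Term by term:
    ∫_0^1 9*x^4/16 dx = 9/80;  ∫_0^1 -3*x^3/4 dx = -3/16;  ∫_0^1 x^2/4 dx = 1/12.
  Sum: 9/80 − 3/16 + 1/12 = 1/120.
∫_0^1 u² dx = 1/1680, so ||u||_L² = sqrt(105)/420.
∫_0^1 (u')² dx = 1/120, so ||u'||_L² = sqrt(30)/60.
Ratio ||u||_L² / ||u'||_L² = sqrt(14)/14.
Sharp Poincaré constant on H^1_0(0, 1) is C_P = L/π = 1/π, achieved by sin(π·x).
A polynomial bump cannot attain the sharp Poincaré constant (only the first sine eigenfunction does), so the ratio is strictly less than C_P, consistent with ||u||_L² ≤ C_P ||u'||_L².


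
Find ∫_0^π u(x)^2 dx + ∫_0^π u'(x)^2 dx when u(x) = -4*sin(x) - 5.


||u||_{H^1(0,π)}^2 = 80 + 41*π

u'(x) = -4*cos(x).
Expand u² and (u')² and integrate term by term on (0, π), using: for integers n ≥ 1, ∫_0^π sin²(nx) dx = ∫_0^π cos²(nx) dx = π/2; for n ≠ n', ∫_0^π sin(nx)sin(n'x) dx = ∫_0^π cos(nx)cos(n'x) dx = 0; and by product-to-sum, ∫_0^π sin(nx)cos(n'x) dx = ½∫_0^π [sin((n+n')x) + sin((n−n')x)] dx, which is 0 when n+n' is even and 2n/(n²−n'²) when n+n' is odd (it need not vanish on (0, π)). For the constant mode: ∫_0^π 1 dx = π, ∫_0^π cos(nx) dx = 0, ∫_0^π sin(nx) dx = (1−(−1)^n)/n.
  u² squared terms: (-5)²·∫1 dx = 25·π = 25*π;  (-4)²·∫sin(x)² dx = 16·π/2 = 8*π.
  u² cross terms: 2·(-5)·(-4)·∫1·sin(x) dx = 40·(2) = 80.
  So ∫_0^π u² dx = 25*π + 8*π + 80 = 80 + 33*π.
  (u')² squared terms: (-4)²·∫cos(x)² dx = 16·π/2 = 8*π.
  So ∫_0^π (u')² dx = 8*π.
||u||_{H^1}^2 = (80 + 33*π) + (8*π) = 80 + 41*π.


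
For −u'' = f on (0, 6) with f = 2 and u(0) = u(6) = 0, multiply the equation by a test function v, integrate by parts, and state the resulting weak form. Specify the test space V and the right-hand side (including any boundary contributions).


V = H^1_0(0, 6) (so v(0) = v(6) = 0); weak form: ∫_0^6 u'v' dx = ∫_0^6 (2) v dx for all v ∈ V.

Multiply both sides by a test function v and integrate from 0 to 6:
  ∫_0^6 −u''(x) v(x) dx = ∫_0^6 f(x) v(x) dx.
Integrate the LHS by parts once:
  ∫_0^6 −u'' v dx = −[u'(x) v(x)]_0^6 + ∫_0^6 u'(x) v'(x) dx.
Thus ∫_0^6 u'(x) v'(x) dx = ∫_0^6 f(x) v(x) dx + [u'(x) v(x)]_0^6.
Choose V so that boundary terms are either known or forced to vanish.
u is Dirichlet: u(0) = u(6) = 0. Let V = H^1_0(0, 6); then v(0) = v(6) = 0, and [u' v]_0^6 = 0.
Weak formulation: find u (satisfying any essential BC) such that ∫_0^6 u'(x) v'(x) dx = ∫_0^6 f v dx for all v ∈ V.
Substituting f(x) = 2, the right-hand side is ∫_0^6 (2) v dx.


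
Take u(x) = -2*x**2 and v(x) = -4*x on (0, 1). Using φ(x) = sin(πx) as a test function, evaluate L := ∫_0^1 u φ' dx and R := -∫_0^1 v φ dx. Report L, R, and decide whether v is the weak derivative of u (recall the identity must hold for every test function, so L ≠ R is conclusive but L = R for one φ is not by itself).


LHS = 4/π, RHS = 4/π. Yes, v = u' weakly.

u(x) = -2*x**2, classical derivative u'(x) = -4*x.
φ(x) = sin(πx), so φ'(x) = π*cos(π*x).
Note φ(0) = φ(1) = 0, so the boundary term u·φ vanishes.
LHS = ∫_0^1 u(x) φ'(x) dx = ∫_0^1 (-2*π*x^2*cos(π*x)) dx. Term by term:
  ∫_0^1 -2*π*x^2*cos(π*x) dx = 4/π.
So LHS = 4/π.
∫_0^1 v(x) φ(x) dx = ∫_0^1 (-4*x*sin(π*x)) dx. Term by term:
  ∫_0^1 -4*x*sin(π*x) dx = -4/π.
So RHS = -∫_0^1 v(x) φ(x) dx = 4/π.
LHS = RHS, so the identity holds for this test φ.
Moreover u is smooth here and v(x) = u'(x) = -4*x pointwise, so the identity holds for every test function. Hence v is the weak derivative of u.


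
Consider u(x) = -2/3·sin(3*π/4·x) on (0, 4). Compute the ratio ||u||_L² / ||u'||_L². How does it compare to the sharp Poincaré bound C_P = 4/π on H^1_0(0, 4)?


||u||_L² / ||u'||_L² = 4/(3*π) < C_P = 4/π.

u(x) = -2/3·sin(3*π/4·x), so u'(x) = -π*cos(3*π*x/4)/2.
Writing u(x) = A·sin(kπx/L) with A = -2/3 and k = 3, use ∫_0^L sin²(kπx/L) dx = L/2 and ∫_0^L cos²(kπx/L) dx = L/2.
u² = 4/9·sin²(3*π/4·x) and (u')² = π^2/4·cos²(3*π/4·x), and each of sin², cos² integrates to L/2 = 2 over (0, 4).
∫_0^4 u² dx = 8/9, so ||u||_L² = 2*sqrt(2)/3.
∫_0^4 (u')² dx = π^2/2, so ||u'||_L² = sqrt(2)*π/2.
Ratio ||u||_L² / ||u'||_L² = 4/(3*π).
Sharp Poincaré constant on H^1_0(0, 4) is C_P = L/π = 4/π, achieved by sin(π/4·x).
This is the k = 3 harmonic; the ratio L/(kπ) is strictly less than C_P = L/π, consistent with the sharp inequality ||u||_L² ≤ C_P ||u'||_L².


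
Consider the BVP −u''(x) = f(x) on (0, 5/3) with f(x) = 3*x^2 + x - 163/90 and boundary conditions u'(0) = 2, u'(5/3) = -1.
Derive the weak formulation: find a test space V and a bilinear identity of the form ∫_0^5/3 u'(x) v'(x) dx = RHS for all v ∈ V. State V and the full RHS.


V = H^1(0, 5/3) (v unrestricted at boundary; u is determined up to an additive constant); weak form: ∫_0^5/3 u'v' dx = ∫_0^5/3 (3*x^2 + x - 163/90) v dx − v(5/3) − 2·v(0) for all v ∈ V.

Multiply both sides by a test function v and integrate from 0 to 5/3:
  ∫_0^5/3 −u''(x) v(x) dx = ∫_0^5/3 f(x) v(x) dx.
Integrate the LHS by parts once:
  ∫_0^5/3 −u'' v dx = −[u'(x) v(x)]_0^5/3 + ∫_0^5/3 u'(x) v'(x) dx.
Thus ∫_0^5/3 u'(x) v'(x) dx = ∫_0^5/3 f(x) v(x) dx + [u'(x) v(x)]_0^5/3.
Choose V so that boundary terms are either known or forced to vanish.
u has inhomogeneous Neumann u'(0) = 2, u'(5/3) = -1. [u' v]_0^5/3 = (-1)·v(5/3) − (2)·v(0) = − v(5/3) − 2·v(0). Take V = H^1(0, 5/3); boundary term becomes part of RHS.
Weak formulation: find u (satisfying any essential BC) such that ∫_0^5/3 u'(x) v'(x) dx = ∫_0^5/3 f v dx − v(5/3) − 2·v(0) for all v ∈ V (Neumann data are natural BCs: they enter the RHS as boundary terms).
Substituting f(x) = 3*x^2 + x - 163/90, the right-hand side is ∫_0^5/3 (3*x^2 + x - 163/90) v dx − v(5/3) − 2·v(0).
Compatibility check (pure Neumann): taking v ≡ 1 ∈ V gives 0 = ∫_0^5/3 f dx + (-1) − (2), i.e. ∫_0^5/3 f dx must equal u'(0) − u'(5/3) = 3. Indeed ∫_0^5/3 (3*x^2 + x - 163/90) dx = 3, so the data are compatible. The solution is then unique only up to an additive constant (fix it e.g. by requiring ∫_0^5/3 u dx = 0).


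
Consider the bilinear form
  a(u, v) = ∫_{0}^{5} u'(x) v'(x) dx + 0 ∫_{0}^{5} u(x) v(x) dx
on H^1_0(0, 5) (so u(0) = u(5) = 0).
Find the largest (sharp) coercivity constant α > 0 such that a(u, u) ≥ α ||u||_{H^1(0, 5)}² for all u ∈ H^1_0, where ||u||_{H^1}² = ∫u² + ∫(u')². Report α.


α = π^2/(π^2 + 25)

Coercivity of a(·,·) on H^1_0(0, 5) means a(u, u) ≥ α ||u||_{H^1}² for every u ∈ H^1_0.
The interval has length L = 5, and Poincaré/coercivity depend only on L. Here a(u, u) = ∫(u')² + (0)·∫u².
Here c = 0, so a(u,u) = ∫(u')² alone. The condition a(u,u) ≥ α||u||_{H^1}² reads (1−α)∫(u')² ≥ (α−c)∫u². Any admissible α is ≤ 1 (rapidly oscillating u have ∫u²/∫(u')² → 0), and α = 1 would force 0 ≥ (1−c)∫u², impossible since c < 1; so 1−α > 0. By the sharp Poincaré inequality on H^1_0 of an interval of length L, ∫(u')² ≥ (π/L)²∫u² with equality for the first sine mode sin(π(x−x₀)/L) (x₀ the left endpoint), so the inequality holds for all u iff (1−α)(π/L)² ≥ α − c, i.e. α ≤ ((π/L)² + c)/((π/L)² + 1) = (1 + c(L/π)²)/(1 + (L/π)²). (Direct route, valid since c ≤ 0: Poincaré gives c∫u² ≥ c(L/π)²∫(u')², so a(u,u) ≥ (1 + c(L/π)²)∫(u')², while ||u||_{H^1}² ≤ (1 + (L/π)²)∫(u')²; dividing yields the same α.) With (π/L)² = π^2/25 and c = 0, the largest admissible constant is α = ((π/L)² + c)/((π/L)² + 1).
Simplifying, α = π^2/(π^2 + 25).
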